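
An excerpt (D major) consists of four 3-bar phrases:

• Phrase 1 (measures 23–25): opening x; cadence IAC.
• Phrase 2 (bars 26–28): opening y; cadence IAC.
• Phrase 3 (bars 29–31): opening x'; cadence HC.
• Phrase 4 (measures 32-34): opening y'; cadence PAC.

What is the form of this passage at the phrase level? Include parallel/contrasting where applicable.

Four phrases in two halves: the first half (bars 23–28) ends with an imperfect authentic cadence, the second (bars 29–34) with a perfect authentic cadence — a large antecedent–consequent pair, i.e. a double period.
Phrase 3 begins with the same material as phrase 1, making it parallel.

parallel double period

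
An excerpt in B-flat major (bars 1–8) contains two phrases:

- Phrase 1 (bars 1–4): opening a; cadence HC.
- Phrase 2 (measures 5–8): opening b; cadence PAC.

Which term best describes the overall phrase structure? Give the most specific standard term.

Phrase 1 ends with a half cadence (weaker) and phrase 2 with a perfect authentic cadence (stronger): antecedent + consequent = a period.
The two phrases open with different material (a / b), so the period is contrasting.

contrasting period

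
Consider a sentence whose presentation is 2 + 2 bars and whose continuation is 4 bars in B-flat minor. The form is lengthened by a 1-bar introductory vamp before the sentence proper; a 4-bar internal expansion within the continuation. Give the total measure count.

13 measures

Basic sentence: 2 + 2 + 4 = 8 bars.
8 (basic form) + 1 (introduction) + 4 (internal expansion) = 13.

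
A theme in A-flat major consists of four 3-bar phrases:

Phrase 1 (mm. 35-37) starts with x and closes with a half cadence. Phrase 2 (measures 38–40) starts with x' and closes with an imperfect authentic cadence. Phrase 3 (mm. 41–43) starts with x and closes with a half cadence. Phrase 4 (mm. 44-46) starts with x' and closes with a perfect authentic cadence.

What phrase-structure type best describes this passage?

Four phrases in two halves: the first half (mm. 35–40) ends with an imperfect authentic cadence, the second (measures 41–46) with a perfect authentic cadence — a large antecedent–consequent pair, i.e. a double period.
Phrase 3 begins with the same material as phrase 1, making it parallel.

parallel double period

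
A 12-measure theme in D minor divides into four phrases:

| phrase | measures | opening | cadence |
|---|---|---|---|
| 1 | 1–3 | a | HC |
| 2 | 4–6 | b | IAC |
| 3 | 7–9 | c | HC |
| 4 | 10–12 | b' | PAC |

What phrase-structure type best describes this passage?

contrasting double period

Four phrases in two halves: the first half (measures 1–6) ends with an imperfect authentic cadence, the second (mm. 7–12) with a perfect authentic cadence — a large antecedent–consequent pair, i.e. a double period.
Phrase 3 begins with different material from phrase 1, making it contrasting.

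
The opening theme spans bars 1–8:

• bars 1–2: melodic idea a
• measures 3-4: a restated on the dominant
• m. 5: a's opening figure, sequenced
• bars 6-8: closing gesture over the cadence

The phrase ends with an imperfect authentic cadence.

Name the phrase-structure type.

sentence

Basic idea (mm. 1-2) + its repetition (mm. 3–4) form the presentation; fragmentation and cadence (bars 5-8) form the continuation — the 8-bar whole is a sentence.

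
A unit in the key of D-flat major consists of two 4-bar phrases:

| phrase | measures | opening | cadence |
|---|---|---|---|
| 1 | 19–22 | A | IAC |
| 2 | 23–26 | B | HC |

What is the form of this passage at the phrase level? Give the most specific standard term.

phrase group

The second phrase closes with a half cadence, which is not stronger than the first phrase's imperfect authentic cadence; without a weak→strong cadential pair there is no antecedent–consequent relationship, so this is a phrase group rather than a period.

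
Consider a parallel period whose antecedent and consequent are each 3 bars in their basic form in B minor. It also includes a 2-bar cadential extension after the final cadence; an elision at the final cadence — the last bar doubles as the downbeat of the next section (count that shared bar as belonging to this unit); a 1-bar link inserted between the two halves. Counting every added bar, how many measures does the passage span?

9 measures

Basic parallel period: 3 + 3 = 6 bars.
6 (basic form) + 2 (cadential extension) + 1 (link) = 9.
The elision shares a bar with the next section but does not change this unit's count.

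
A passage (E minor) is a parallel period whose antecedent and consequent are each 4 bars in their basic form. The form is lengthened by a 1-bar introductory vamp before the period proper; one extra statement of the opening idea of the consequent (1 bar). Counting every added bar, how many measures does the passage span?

10 measures

Basic parallel period: 4 + 4 = 8 bars.
8 (basic form) + 1 (introduction) + 1 (extra statement) = 10.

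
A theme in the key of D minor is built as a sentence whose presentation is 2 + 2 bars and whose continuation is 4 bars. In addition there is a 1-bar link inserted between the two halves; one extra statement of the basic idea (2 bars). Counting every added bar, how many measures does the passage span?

11 measures

Basic sentence: 2 + 2 + 4 = 8 bars.
8 (basic form) + 1 (link) + 2 (extra statement) = 11.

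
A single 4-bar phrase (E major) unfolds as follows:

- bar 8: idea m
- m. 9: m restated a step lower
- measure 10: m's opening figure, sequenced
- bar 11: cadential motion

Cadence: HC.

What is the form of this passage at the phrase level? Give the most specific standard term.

sentence

Basic idea (bar 8) + its repetition (bar 9) form the presentation; fragmentation and cadence (mm. 10–11) form the continuation — the 4-bar whole is a sentence.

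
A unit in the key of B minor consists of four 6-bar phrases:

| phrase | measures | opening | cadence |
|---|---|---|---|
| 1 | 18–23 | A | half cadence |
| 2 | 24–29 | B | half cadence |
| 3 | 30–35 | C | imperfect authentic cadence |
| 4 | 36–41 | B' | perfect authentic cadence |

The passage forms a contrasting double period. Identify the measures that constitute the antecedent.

In a double period the four phrases pair into a large antecedent (phrases 1–2, ending half cadence) and a large consequent (phrases 3–4, ending perfect authentic cadence). The antecedent spans measures 18–29.

measures 18–29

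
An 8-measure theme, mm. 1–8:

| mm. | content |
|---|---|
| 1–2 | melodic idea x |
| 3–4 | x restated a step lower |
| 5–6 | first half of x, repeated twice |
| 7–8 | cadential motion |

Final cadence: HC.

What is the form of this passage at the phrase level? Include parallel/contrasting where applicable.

Basic idea (bars 1–2) + its repetition (mm. 3–4) form the presentation; fragmentation and cadence (mm. 5–8) form the continuation — the 8-bar whole is a sentence.

sentence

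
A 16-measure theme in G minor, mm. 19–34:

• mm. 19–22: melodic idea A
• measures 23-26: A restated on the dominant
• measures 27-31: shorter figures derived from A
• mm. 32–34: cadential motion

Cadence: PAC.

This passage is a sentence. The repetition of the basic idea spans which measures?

measures 23–26

The presentation of a sentence is the basic idea (mm. 19-22) plus its repetition (mm. 23–26); the repetition of the basic idea is therefore mm. 23-26.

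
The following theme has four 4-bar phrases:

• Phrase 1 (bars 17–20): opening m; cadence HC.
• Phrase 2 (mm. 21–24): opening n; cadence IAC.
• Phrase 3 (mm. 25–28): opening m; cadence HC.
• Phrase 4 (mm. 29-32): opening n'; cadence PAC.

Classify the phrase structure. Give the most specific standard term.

Four phrases in two halves: the first half (bars 17-24) ends with an imperfect authentic cadence, the second (mm. 25–32) with a perfect authentic cadence — a large antecedent–consequent pair, i.e. a double period.
Phrase 3 begins with the same material as phrase 1, making it parallel.

parallel double period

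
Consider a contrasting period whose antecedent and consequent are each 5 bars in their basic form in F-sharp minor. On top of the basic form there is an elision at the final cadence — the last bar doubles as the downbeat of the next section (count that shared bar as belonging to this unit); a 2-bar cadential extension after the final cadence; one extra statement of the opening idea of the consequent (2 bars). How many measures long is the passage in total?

14 measures

Basic contrasting period: 5 + 5 = 10 bars.
10 (basic form) + 2 (cadential extension) + 2 (extra statement) = 14.
The elision shares a bar with the next section but does not change this unit's count.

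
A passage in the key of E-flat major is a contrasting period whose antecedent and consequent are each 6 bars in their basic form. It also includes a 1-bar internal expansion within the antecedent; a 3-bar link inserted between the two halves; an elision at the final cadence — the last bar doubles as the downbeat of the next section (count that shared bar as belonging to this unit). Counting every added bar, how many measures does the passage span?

16 measures

Basic contrasting period: 6 + 6 = 12 bars.
12 (basic form) + 1 (internal expansion) + 3 (link) = 16.
The elision shares a bar with the next section but does not change this unit's count.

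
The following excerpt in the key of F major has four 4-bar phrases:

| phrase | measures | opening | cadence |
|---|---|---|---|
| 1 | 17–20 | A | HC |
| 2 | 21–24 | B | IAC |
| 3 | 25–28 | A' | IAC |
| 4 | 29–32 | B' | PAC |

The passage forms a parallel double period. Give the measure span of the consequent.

In a double period the four phrases pair into a large antecedent (phrases 1–2, ending imperfect authentic cadence) and a large consequent (phrases 3–4, ending perfect authentic cadence). The consequent spans bars 25–32.

measures 25–32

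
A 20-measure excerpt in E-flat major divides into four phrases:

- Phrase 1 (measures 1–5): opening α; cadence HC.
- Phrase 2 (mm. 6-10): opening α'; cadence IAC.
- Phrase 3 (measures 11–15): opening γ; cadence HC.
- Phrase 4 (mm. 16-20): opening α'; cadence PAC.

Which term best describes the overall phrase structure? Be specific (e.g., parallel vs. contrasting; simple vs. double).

Four phrases in two halves: the first half (mm. 1-10) ends with an imperfect authentic cadence, the second (mm. 11–20) with a perfect authentic cadence — a large antecedent–consequent pair, i.e. a double period.
Phrase 3 begins with different material from phrase 1, making it contrasting.

contrasting double period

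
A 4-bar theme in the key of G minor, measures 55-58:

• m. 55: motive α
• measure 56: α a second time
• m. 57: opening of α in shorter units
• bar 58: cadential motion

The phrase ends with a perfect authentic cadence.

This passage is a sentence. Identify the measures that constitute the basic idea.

The presentation of a sentence is the basic idea (m. 55) plus its repetition (m. 56); the basic idea is therefore bar 55.

measures 55–55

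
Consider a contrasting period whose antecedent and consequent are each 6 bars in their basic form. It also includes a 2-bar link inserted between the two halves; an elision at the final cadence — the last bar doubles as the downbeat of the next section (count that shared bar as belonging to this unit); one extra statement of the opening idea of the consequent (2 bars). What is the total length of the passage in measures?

16 measures

Basic contrasting period: 6 + 6 = 12 bars.
12 (basic form) + 2 (link) + 2 (extra statement) = 16.
The elision shares a bar with the next section but does not change this unit's count.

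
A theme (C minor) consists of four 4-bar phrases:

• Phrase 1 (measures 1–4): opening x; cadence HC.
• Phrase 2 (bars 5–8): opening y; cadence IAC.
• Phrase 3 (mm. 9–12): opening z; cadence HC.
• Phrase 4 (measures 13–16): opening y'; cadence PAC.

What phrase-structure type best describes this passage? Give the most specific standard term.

Four phrases in two halves: the first half (measures 1-8) ends with an imperfect authentic cadence, the second (bars 9–16) with a perfect authentic cadence — a large antecedent–consequent pair, i.e. a double period.
Phrase 3 begins with different material from phrase 1, making it contrasting.

contrasting double period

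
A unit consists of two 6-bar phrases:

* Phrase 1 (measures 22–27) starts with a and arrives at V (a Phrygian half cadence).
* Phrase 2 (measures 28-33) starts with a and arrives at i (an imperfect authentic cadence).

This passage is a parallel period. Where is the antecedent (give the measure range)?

The antecedent is the phrase ending with the weaker cadence (Phrygian half cadence, phrase 1) and the consequent the one ending more conclusively (imperfect authentic cadence, phrase 2); the antecedent is bars 22–27.

measures 22–27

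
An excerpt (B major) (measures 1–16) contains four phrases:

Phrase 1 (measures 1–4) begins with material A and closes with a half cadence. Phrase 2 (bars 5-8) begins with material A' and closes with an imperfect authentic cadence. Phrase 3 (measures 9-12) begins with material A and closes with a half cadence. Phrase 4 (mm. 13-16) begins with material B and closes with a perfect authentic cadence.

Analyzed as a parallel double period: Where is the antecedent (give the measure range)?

measures 1–8

In a double period the four phrases pair into a large antecedent (phrases 1–2, ending imperfect authentic cadence) and a large consequent (phrases 3–4, ending perfect authentic cadence). The antecedent spans mm. 1–8.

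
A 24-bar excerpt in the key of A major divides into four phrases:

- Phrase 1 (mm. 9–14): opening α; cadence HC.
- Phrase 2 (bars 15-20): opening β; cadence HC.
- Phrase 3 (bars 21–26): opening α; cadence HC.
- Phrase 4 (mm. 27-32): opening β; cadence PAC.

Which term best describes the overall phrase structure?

parallel double period

Four phrases in two halves: the first half (mm. 9–20) ends with a half cadence, the second (mm. 21–32) with a perfect authentic cadence — a large antecedent–consequent pair, i.e. a double period.
Phrase 3 begins with the same material as phrase 1, making it parallel.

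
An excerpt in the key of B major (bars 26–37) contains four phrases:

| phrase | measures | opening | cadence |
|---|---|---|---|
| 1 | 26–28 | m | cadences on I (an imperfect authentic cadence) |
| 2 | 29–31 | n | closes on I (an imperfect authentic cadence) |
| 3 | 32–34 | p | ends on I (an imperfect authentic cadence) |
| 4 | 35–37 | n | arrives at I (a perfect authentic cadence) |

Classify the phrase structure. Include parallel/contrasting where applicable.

Four phrases in two halves: the first half (bars 26–31) ends with an imperfect authentic cadence, the second (mm. 32-37) with a perfect authentic cadence — a large antecedent–consequent pair, i.e. a double period.
Phrase 3 begins with different material from phrase 1, making it contrasting.

contrasting double period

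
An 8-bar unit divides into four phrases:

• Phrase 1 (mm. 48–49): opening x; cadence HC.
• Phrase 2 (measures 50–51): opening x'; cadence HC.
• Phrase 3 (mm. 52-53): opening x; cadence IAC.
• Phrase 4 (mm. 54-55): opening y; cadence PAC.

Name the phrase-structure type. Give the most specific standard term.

Four phrases in two halves: the first half (mm. 48–51) ends with a half cadence, the second (mm. 52–55) with a perfect authentic cadence — a large antecedent–consequent pair, i.e. a double period.
Phrase 3 begins with the same material as phrase 1, making it parallel.

parallel double period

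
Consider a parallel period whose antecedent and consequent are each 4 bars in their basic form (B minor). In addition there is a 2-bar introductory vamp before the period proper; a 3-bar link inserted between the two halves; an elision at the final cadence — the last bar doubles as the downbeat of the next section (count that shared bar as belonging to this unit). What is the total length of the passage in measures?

Basic parallel period: 4 + 4 = 8 bars.
8 (basic form) + 2 (introduction) + 3 (link) = 13.
The elision shares a bar with the next section but does not change this unit's count.

13 measures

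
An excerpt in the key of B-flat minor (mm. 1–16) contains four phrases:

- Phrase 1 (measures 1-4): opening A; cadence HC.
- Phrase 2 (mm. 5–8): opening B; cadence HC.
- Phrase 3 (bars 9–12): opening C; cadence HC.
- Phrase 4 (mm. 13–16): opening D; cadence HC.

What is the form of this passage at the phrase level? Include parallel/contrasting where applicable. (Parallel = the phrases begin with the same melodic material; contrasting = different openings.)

Phrase 4 ends with a half cadence, no stronger than phrase 2's half cadence, so the four phrases do not form a double period; nor do phrases 3–4 duplicate 1–2, so it is not a repeated period. With no phrase reaching a conclusive cadence, the passage is a phrase group.

phrase group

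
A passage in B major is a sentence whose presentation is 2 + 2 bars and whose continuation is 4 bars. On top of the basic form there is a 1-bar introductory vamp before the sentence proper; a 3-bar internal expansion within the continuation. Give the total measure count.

Basic sentence: 2 + 2 + 4 = 8 bars.
8 (basic form) + 1 (introduction) + 3 (internal expansion) = 12.

12 measures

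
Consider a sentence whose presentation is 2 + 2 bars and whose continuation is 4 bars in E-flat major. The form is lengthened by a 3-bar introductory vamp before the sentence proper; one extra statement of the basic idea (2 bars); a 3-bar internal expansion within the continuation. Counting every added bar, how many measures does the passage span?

Basic sentence: 2 + 2 + 4 = 8 bars.
8 (basic form) + 3 (introduction) + 2 (extra statement) + 3 (internal expansion) = 16.

16 measures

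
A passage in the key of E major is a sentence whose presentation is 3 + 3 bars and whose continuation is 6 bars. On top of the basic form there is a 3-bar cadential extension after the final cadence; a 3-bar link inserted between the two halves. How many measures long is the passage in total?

Basic sentence: 3 + 3 + 6 = 12 bars.
12 (basic form) + 3 (cadential extension) + 3 (link) = 18.

18 measures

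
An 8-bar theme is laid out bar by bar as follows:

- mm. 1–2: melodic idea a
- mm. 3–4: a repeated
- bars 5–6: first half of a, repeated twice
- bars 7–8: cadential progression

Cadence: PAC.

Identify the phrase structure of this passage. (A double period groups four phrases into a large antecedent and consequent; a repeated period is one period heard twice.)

sentence

Basic idea (bars 1–2) + its repetition (measures 3–4) form the presentation; fragmentation and cadence (bars 5–8) form the continuation — the 8-bar whole is a sentence.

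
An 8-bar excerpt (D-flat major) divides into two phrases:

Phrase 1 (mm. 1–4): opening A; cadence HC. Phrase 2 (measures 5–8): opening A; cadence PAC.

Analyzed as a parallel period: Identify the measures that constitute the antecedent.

The antecedent is the phrase ending with the weaker cadence (half cadence, phrase 1) and the consequent the one ending more conclusively (perfect authentic cadence, phrase 2); the antecedent is mm. 1-4.

measures 1–4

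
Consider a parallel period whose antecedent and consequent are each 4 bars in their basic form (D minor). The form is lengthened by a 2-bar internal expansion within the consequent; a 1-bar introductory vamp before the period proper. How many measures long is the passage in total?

Basic parallel period: 4 + 4 = 8 bars.
8 (basic form) + 2 (internal expansion) + 1 (introduction) = 11.

11 measures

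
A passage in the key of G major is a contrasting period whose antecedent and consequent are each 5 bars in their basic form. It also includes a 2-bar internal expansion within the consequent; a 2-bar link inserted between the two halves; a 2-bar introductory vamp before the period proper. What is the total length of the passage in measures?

Basic contrasting period: 5 + 5 = 10 bars.
10 (basic form) + 2 (internal expansion) + 2 (link) + 2 (introduction) = 16.

16 measures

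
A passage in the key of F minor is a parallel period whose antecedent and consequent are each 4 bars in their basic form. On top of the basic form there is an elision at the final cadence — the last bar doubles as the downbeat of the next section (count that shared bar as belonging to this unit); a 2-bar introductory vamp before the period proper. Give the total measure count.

10 measures

Basic parallel period: 4 + 4 = 8 bars.
8 (basic form) + 2 (introduction) = 10.
The elision shares a bar with the next section but does not change this unit's count.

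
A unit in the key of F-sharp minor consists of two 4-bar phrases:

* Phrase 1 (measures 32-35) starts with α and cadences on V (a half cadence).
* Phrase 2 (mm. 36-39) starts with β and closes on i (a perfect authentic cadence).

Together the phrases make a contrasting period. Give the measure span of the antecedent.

The phrase ending with the weaker cadence (half cadence) is the antecedent; the one ending more conclusively (perfect authentic cadence) is the consequent. The antecedent is measures 32–35.

measures 32–35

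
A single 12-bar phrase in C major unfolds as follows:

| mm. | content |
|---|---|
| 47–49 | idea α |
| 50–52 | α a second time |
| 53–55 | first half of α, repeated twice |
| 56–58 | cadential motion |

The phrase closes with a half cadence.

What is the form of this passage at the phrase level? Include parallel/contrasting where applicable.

Basic idea (mm. 47–49) + its repetition (bars 50–52) form the presentation; fragmentation and cadence (bars 53–58) form the continuation — the 12-bar whole is a sentence.

sentence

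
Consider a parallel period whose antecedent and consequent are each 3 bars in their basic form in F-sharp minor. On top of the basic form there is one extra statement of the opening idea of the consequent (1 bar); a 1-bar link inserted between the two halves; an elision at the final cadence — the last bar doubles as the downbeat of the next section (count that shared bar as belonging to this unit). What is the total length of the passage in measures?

Basic parallel period: 3 + 3 = 6 bars.
6 (basic form) + 1 (extra statement) + 1 (link) = 8.
The elision shares a bar with the next section but does not change this unit's count.

8 measures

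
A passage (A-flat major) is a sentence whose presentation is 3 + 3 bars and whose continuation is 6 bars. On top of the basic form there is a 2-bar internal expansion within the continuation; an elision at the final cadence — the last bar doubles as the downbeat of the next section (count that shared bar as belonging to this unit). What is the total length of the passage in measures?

14 measures

Basic sentence: 3 + 3 + 6 = 12 bars.
12 (basic form) + 2 (internal expansion) = 14.
The elision shares a bar with the next section but does not change this unit's count.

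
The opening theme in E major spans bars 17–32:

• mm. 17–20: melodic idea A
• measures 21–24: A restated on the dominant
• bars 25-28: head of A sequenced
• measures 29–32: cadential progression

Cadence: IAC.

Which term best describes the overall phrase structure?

sentence

Basic idea (mm. 17-20) + its repetition (mm. 21-24) form the presentation; fragmentation and cadence (bars 25–32) form the continuation — the 16-bar whole is a sentence.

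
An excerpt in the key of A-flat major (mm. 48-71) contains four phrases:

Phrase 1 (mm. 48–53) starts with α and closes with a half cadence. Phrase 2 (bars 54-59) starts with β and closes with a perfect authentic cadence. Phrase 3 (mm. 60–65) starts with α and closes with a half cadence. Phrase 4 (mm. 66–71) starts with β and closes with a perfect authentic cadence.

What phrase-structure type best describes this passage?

The cadence pattern HC–PAC–HC–PAC is weak–strong twice, and phrases 3–4 restate phrases 1–2: a period heard twice, not a double period (which would end weakly at phrase 2).

repeated period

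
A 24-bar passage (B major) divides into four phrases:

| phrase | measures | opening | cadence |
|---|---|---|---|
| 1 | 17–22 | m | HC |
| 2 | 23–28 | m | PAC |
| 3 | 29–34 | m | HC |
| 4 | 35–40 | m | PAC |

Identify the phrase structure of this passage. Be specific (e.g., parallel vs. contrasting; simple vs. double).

repeated period

The cadence pattern HC–PAC–HC–PAC is weak–strong twice, and phrases 3–4 restate phrases 1–2: a period heard twice, not a double period (which would end weakly at phrase 2).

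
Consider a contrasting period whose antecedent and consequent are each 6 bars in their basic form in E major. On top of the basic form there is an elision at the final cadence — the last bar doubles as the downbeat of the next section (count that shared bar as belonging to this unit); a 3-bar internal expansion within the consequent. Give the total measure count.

Basic contrasting period: 6 + 6 = 12 bars.
12 (basic form) + 3 (internal expansion) = 15.
The elision shares a bar with the next section but does not change this unit's count.

15 measures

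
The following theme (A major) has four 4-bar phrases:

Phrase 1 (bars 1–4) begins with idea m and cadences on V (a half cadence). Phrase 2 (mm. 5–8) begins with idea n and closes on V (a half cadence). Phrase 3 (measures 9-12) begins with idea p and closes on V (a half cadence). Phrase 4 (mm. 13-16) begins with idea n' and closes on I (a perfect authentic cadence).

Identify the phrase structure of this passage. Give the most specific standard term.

Four phrases in two halves: the first half (bars 1–8) ends with a half cadence, the second (measures 9-16) with a perfect authentic cadence — a large antecedent–consequent pair, i.e. a double period.
Phrase 3 begins with different material from phrase 1, making it contrasting.

contrasting double period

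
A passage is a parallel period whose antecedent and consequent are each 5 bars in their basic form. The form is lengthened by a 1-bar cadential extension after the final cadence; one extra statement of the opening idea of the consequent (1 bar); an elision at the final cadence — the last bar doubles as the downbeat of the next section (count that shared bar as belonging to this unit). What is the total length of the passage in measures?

Basic parallel period: 5 + 5 = 10 bars.
10 (basic form) + 1 (cadential extension) + 1 (extra statement) = 12.
The elision shares a bar with the next section but does not change this unit's count.

12 measures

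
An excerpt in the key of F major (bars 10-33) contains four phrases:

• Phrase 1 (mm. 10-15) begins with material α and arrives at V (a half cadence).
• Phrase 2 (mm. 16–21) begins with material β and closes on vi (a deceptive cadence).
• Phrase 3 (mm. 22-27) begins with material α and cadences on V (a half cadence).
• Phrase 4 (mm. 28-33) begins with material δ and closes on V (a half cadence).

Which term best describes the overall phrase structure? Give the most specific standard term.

phrase group

Phrase 4 ends with a half cadence, no stronger than phrase 2's deceptive cadence, so the four phrases do not form a double period; nor do phrases 3–4 duplicate 1–2, so it is not a repeated period. With no phrase reaching a conclusive cadence, the passage is a phrase group.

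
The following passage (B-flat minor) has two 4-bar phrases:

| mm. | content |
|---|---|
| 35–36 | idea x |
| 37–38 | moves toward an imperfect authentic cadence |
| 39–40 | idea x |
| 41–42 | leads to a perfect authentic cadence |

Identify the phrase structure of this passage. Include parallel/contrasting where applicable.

Phrase 1 ends with an imperfect authentic cadence (weaker) and phrase 2 with a perfect authentic cadence (stronger): antecedent + consequent = a period.
The two phrases open with the same material (x / x), so the period is parallel.

parallel period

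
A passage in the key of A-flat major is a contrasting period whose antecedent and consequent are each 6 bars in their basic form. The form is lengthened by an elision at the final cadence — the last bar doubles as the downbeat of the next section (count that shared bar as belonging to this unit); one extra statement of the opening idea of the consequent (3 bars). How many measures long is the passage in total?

15 measures

Basic contrasting period: 6 + 6 = 12 bars.
12 (basic form) + 3 (extra statement) = 15.
The elision shares a bar with the next section but does not change this unit's count.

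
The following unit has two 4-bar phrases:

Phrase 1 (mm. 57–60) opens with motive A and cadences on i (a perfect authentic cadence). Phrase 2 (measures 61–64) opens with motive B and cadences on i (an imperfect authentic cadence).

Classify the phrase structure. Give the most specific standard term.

The second phrase closes with an imperfect authentic cadence, which is not stronger than the first phrase's perfect authentic cadence; without a weak→strong cadential pair there is no antecedent–consequent relationship, so this is a phrase group rather than a period.

phrase group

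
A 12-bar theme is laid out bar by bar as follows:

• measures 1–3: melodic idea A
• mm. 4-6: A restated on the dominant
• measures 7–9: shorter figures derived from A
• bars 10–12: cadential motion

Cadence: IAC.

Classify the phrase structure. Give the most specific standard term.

Basic idea (mm. 1–3) + its repetition (mm. 4–6) form the presentation; fragmentation and cadence (measures 7-12) form the continuation — the 12-bar whole is a sentence.

sentence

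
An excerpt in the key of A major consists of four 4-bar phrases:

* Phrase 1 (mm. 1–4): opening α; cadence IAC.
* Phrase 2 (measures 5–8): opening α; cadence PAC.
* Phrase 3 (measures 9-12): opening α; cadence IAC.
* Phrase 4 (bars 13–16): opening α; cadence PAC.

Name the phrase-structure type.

repeated period

The cadence pattern IAC–PAC–IAC–PAC is weak–strong twice, and phrases 3–4 restate phrases 1–2: a period heard twice, not a double period (which would end weakly at phrase 2).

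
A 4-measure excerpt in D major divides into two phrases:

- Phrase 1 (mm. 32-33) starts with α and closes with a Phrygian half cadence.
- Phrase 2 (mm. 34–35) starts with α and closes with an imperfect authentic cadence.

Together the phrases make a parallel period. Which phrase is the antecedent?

phrase 1

The phrase ending with the weaker cadence (Phrygian half cadence) is the antecedent; the one ending more conclusively (imperfect authentic cadence) is the consequent. The antecedent is phrase 1.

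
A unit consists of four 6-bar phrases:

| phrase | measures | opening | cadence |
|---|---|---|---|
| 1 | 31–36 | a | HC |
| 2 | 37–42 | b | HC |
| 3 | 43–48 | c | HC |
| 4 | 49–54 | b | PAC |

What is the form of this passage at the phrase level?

contrasting double period

Four phrases in two halves: the first half (mm. 31–42) ends with a half cadence, the second (mm. 43–54) with a perfect authentic cadence — a large antecedent–consequent pair, i.e. a double period.
Phrase 3 begins with different material from phrase 1, making it contrasting.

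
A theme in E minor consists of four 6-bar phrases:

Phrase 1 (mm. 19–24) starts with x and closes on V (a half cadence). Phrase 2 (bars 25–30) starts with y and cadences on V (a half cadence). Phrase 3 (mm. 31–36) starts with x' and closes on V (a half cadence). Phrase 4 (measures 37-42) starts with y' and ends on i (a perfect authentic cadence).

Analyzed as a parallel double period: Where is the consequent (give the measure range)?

In a double period the four phrases pair into a large antecedent (phrases 1–2, ending half cadence) and a large consequent (phrases 3–4, ending perfect authentic cadence). The consequent spans measures 31–42.

measures 31–42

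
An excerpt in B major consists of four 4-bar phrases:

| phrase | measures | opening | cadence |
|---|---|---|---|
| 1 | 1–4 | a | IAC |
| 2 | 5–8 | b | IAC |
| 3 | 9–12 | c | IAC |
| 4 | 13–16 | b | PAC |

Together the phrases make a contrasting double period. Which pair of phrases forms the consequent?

phrases 3 and 4

In a double period the first pair of phrases (ending imperfect authentic cadence) is the large antecedent and the second pair (ending perfect authentic cadence) is the large consequent; the consequent is phrases 3 and 4.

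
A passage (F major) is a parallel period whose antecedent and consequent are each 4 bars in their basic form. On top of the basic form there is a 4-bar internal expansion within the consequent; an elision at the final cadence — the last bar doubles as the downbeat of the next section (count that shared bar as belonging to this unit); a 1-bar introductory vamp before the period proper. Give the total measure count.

13 measures

Basic parallel period: 4 + 4 = 8 bars.
8 (basic form) + 4 (internal expansion) + 1 (introduction) = 13.
The elision shares a bar with the next section but does not change this unit's count.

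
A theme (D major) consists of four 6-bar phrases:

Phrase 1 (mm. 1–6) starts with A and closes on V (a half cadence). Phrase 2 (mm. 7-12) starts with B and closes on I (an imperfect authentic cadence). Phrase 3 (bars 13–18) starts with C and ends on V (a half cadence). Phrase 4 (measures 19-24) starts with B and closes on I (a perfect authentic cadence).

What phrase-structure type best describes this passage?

Four phrases in two halves: the first half (mm. 1-12) ends with an imperfect authentic cadence, the second (mm. 13–24) with a perfect authentic cadence — a large antecedent–consequent pair, i.e. a double period.
Phrase 3 begins with different material from phrase 1, making it contrasting.

contrasting double period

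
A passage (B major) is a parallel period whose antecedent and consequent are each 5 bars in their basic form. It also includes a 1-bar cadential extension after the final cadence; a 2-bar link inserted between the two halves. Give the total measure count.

13 measures

Basic parallel period: 5 + 5 = 10 bars.
10 (basic form) + 1 (cadential extension) + 2 (link) = 13.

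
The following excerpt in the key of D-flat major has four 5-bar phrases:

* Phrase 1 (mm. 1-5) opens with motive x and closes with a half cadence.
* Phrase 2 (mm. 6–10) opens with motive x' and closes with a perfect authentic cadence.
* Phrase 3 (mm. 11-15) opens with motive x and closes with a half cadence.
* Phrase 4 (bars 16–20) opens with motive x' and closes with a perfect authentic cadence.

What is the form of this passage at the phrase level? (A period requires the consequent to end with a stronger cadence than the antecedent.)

The cadence pattern HC–PAC–HC–PAC is weak–strong twice, and phrases 3–4 restate phrases 1–2: a period heard twice, not a double period (which would end weakly at phrase 2).

repeated period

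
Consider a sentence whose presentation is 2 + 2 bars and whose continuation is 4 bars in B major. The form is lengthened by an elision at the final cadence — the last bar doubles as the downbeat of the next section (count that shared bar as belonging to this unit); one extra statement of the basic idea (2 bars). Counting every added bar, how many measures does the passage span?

10 measures

Basic sentence: 2 + 2 + 4 = 8 bars.
8 (basic form) + 2 (extra statement) = 10.
The elision shares a bar with the next section but does not change this unit's count.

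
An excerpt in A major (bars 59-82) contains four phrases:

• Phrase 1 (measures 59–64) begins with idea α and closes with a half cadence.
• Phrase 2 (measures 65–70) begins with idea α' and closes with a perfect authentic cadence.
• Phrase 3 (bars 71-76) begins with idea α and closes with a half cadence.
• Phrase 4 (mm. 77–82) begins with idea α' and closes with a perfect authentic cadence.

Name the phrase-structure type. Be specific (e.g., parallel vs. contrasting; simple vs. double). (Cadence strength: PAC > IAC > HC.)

The cadence pattern HC–PAC–HC–PAC is weak–strong twice, and phrases 3–4 restate phrases 1–2: a period heard twice, not a double period (which would end weakly at phrase 2).

repeated period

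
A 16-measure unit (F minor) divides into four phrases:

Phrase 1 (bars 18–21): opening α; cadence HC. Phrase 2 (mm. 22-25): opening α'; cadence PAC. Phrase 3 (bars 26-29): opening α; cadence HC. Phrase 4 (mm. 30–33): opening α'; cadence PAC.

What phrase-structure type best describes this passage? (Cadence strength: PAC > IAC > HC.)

repeated period

The cadence pattern HC–PAC–HC–PAC is weak–strong twice, and phrases 3–4 restate phrases 1–2: a period heard twice, not a double period (which would end weakly at phrase 2).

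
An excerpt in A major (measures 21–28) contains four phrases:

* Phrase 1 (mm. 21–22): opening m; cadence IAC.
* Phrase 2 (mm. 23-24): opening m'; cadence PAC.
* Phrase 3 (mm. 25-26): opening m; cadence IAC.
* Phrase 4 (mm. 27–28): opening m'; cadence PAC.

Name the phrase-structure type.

repeated period

The cadence pattern IAC–PAC–IAC–PAC is weak–strong twice, and phrases 3–4 restate phrases 1–2: a period heard twice, not a double period (which would end weakly at phrase 2).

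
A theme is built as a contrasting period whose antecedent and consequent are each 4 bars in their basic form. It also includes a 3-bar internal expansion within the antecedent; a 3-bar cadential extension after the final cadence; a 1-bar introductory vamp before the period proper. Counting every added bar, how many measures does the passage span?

Basic contrasting period: 4 + 4 = 8 bars.
8 (basic form) + 3 (internal expansion) + 3 (cadential extension) + 1 (introduction) = 15.

15 measures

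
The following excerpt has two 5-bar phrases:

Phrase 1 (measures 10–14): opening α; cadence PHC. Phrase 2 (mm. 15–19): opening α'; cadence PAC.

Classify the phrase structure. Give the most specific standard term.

parallel period

Phrase 1 ends with a Phrygian half cadence (weaker) and phrase 2 with a perfect authentic cadence (stronger): antecedent + consequent = a period.
The two phrases open with the same material (α / α'), so the period is parallel.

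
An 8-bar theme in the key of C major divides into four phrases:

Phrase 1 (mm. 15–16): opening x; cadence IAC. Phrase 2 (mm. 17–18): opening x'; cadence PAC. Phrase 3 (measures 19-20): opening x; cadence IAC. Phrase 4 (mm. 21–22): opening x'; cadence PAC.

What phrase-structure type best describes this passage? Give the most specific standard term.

repeated period

The cadence pattern IAC–PAC–IAC–PAC is weak–strong twice, and phrases 3–4 restate phrases 1–2: a period heard twice, not a double period (which would end weakly at phrase 2).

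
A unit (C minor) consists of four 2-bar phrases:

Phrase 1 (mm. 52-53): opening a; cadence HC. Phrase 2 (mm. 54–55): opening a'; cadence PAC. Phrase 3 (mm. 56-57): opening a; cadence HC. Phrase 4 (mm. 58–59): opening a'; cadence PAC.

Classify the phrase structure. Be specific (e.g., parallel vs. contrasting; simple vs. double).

repeated period

The cadence pattern HC–PAC–HC–PAC is weak–strong twice, and phrases 3–4 restate phrases 1–2: a period heard twice, not a double period (which would end weakly at phrase 2).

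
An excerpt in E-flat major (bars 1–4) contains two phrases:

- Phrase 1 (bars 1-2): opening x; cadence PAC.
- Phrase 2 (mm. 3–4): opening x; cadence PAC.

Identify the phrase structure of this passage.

repeated phrase

Both phrases have the same opening (x) and the same cadence (perfect authentic cadence): the second is a restatement, not a consequent, so this is a repeated phrase rather than a period.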